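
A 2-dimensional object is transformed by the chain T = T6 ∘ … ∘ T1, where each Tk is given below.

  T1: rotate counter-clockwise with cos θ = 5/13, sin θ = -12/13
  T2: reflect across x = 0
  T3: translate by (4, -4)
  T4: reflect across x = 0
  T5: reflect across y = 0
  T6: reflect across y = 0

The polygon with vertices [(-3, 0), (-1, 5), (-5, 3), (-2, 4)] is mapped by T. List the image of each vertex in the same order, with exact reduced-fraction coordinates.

T1 rotate counter-clockwise with cos θ = 5/13, sin θ = -12/13: (-3, 0) → (-15/13, 36/13); (-1, 5) → (55/13, 37/13); (-5, 3) → (11/13, 75/13); (-2, 4) → (38/13, 44/13)
T2 reflect across x = 0: (-15/13, 36/13) → (15/13, 36/13); (55/13, 37/13) → (-55/13, 37/13); (11/13, 75/13) → (-11/13, 75/13); (38/13, 44/13) → (-38/13, 44/13)
T3 translate by (4, -4): (15/13, 36/13) → (67/13, -16/13); (-55/13, 37/13) → (-3/13, -15/13); (-11/13, 75/13) → (41/13, 23/13); (-38/13, 44/13) → (14/13, -8/13)
T4 reflect across x = 0: (67/13, -16/13) → (-67/13, -16/13); (-3/13, -15/13) → (3/13, -15/13); (41/13, 23/13) → (-41/13, 23/13); (14/13, -8/13) → (-14/13, -8/13)
T5 reflect across y = 0: (-67/13, -16/13) → (-67/13, 16/13); (3/13, -15/13) → (3/13, 15/13); (-41/13, 23/13) → (-41/13, -23/13); (-14/13, -8/13) → (-14/13, 8/13)
T6 reflect across y = 0: (-67/13, 16/13) → (-67/13, -16/13); (3/13, 15/13) → (3/13, -15/13); (-41/13, -23/13) → (-41/13, 23/13); (-14/13, 8/13) → (-14/13, -8/13)

image vertices: (-67/13, -16/13), (3/13, -15/13), (-41/13, 23/13), (-14/13, -8/13)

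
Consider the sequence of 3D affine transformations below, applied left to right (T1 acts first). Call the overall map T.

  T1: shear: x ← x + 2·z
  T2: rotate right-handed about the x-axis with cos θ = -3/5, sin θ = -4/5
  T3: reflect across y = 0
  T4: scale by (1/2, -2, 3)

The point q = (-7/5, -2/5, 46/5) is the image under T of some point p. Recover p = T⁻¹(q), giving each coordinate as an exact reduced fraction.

T1 = [1 0 2 0; 0 1 0 0; 0 0 1 0; 0 0 0 1]
T2·T1 = [1 0 2 0; 0 -3/5 4/5 0; 0 -4/5 -3/5 0; 0 0 0 1]
T3·…·T1 = [1 0 2 0; 0 3/5 -4/5 0; 0 -4/5 -3/5 0; 0 0 0 1]
T4·…·T1 = [1/2 0 1 0; 0 -6/5 8/5 0; 0 -12/5 -9/5 0; 0 0 0 1]
det M = 3; M⁻¹ = [2 -4/5 2/5 0; 0 -3/10 -4/15 0; 0 2/5 -1/5 0; 0 0 0 1]
M⁻¹ · (-7/5, -2/5, 46/5)ᵀ = (6/5, -7/3, -2)ᵀ

p = (6/5, -7/3, -2)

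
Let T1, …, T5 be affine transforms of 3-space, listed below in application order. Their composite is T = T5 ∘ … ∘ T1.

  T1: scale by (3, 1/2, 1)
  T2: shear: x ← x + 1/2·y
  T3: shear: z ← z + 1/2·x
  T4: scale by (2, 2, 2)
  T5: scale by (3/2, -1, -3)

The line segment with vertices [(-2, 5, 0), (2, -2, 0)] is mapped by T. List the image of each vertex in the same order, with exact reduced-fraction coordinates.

image vertices: (-57/4, -5, 57/4), (33/2, 2, -33/2)

T1 scale by (3, 1/2, 1): (-2, 5, 0) → (-6, 5/2, 0); (2, -2, 0) → (6, -1, 0)
T2 shear: x ← x + 1/2·y: (-6, 5/2, 0) → (-19/4, 5/2, 0); (6, -1, 0) → (11/2, -1, 0)
T3 shear: z ← z + 1/2·x: (-19/4, 5/2, 0) → (-19/4, 5/2, -19/8); (11/2, -1, 0) → (11/2, -1, 11/4)
T4 scale by (2, 2, 2): (-19/4, 5/2, -19/8) → (-19/2, 5, -19/4); (11/2, -1, 11/4) → (11, -2, 11/2)
T5 scale by (3/2, -1, -3): (-19/2, 5, -19/4) → (-57/4, -5, 57/4); (11, -2, 11/2) → (33/2, 2, -33/2)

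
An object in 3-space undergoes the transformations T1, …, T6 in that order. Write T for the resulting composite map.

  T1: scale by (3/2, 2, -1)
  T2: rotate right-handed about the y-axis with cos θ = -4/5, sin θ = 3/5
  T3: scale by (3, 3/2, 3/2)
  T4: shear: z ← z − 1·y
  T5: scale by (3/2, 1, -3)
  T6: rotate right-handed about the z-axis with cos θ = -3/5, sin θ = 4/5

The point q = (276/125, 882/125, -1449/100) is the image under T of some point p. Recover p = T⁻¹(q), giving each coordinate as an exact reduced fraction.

p = (-1/5, -2, -6/5)

T1 = [3/2 0 0 0; 0 2 0 0; 0 0 -1 0; 0 0 0 1]
T2·T1 = [-6/5 0 -3/5 0; 0 2 0 0; -9/10 0 4/5 0; 0 0 0 1]
T3·…·T1 = [-18/5 0 -9/5 0; 0 3 0 0; -27/20 0 6/5 0; 0 0 0 1]
T4·…·T1 = [-18/5 0 -9/5 0; 0 3 0 0; -27/20 -3 6/5 0; 0 0 0 1]
T5·…·T1 = [-27/5 0 -27/10 0; 0 3 0 0; 81/20 9 -18/5 0; 0 0 0 1]
T6·…·T1 = [81/25 -12/5 81/50 0; -108/25 -9/5 -54/25 0; 81/20 9 -18/5 0; 0 0 0 1]
det M = 729/8; M⁻¹ = [64/225 44/675 4/45 0; -4/15 -1/5 0 0; -26/75 -32/75 -8/45 0; 0 0 0 1]
M⁻¹ · (276/125, 882/125, -1449/100)ᵀ = (-1/5, -2, -6/5)ᵀ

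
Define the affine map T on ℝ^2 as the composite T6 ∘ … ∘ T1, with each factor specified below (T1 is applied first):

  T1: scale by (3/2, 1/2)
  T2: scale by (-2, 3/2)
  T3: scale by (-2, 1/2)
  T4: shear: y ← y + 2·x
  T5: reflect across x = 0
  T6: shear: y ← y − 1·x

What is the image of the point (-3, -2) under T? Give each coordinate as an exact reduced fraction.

T1 scale by (3/2, 1/2): (-3, -2) → (-9/2, -1)
T2 scale by (-2, 3/2): (-9/2, -1) → (9, -3/2)
T3 scale by (-2, 1/2): (9, -3/2) → (-18, -3/4)
T4 shear: y ← y + 2·x: (-18, -3/4) → (-18, -147/4)
T5 reflect across x = 0: (-18, -147/4) → (18, -147/4)
T6 shear: y ← y − 1·x: (18, -147/4) → (18, -219/4)

T(p) = (18, -219/4)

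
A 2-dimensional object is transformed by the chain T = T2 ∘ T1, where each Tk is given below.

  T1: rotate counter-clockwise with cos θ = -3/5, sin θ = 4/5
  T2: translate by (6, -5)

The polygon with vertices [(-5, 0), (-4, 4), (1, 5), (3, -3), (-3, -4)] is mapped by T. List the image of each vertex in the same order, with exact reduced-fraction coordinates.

T1 rotate counter-clockwise with cos θ = -3/5, sin θ = 4/5: (-5, 0) → (3, -4); (-4, 4) → (-4/5, -28/5); (1, 5) → (-23/5, -11/5); (3, -3) → (3/5, 21/5); (-3, -4) → (5, 0)
T2 translate by (6, -5): (3, -4) → (9, -9); (-4/5, -28/5) → (26/5, -53/5); (-23/5, -11/5) → (7/5, -36/5); (3/5, 21/5) → (33/5, -4/5); (5, 0) → (11, -5)

image vertices: (9, -9), (26/5, -53/5), (7/5, -36/5), (33/5, -4/5), (11, -5)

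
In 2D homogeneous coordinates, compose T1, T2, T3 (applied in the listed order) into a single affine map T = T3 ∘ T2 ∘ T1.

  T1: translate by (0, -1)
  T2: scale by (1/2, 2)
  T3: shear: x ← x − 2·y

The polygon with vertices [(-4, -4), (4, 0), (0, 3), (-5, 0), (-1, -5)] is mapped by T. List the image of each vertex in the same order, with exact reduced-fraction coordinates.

T1 translate by (0, -1): (-4, -4) → (-4, -5); (4, 0) → (4, -1); (0, 3) → (0, 2); (-5, 0) → (-5, -1); (-1, -5) → (-1, -6)
T2 scale by (1/2, 2): (-4, -5) → (-2, -10); (4, -1) → (2, -2); (0, 2) → (0, 4); (-5, -1) → (-5/2, -2); (-1, -6) → (-1/2, -12)
T3 shear: x ← x − 2·y: (-2, -10) → (18, -10); (2, -2) → (6, -2); (0, 4) → (-8, 4); (-5/2, -2) → (3/2, -2); (-1/2, -12) → (47/2, -12)

image vertices: (18, -10), (6, -2), (-8, 4), (3/2, -2), (47/2, -12)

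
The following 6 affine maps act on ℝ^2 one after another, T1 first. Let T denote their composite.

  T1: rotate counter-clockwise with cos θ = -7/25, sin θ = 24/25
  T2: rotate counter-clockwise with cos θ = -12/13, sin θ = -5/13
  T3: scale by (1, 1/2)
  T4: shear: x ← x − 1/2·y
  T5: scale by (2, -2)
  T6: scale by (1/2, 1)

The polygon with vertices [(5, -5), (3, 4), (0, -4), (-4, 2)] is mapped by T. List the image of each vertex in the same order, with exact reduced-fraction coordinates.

T1 rotate counter-clockwise with cos θ = -7/25, sin θ = 24/25: (5, -5) → (17/5, 31/5); (3, 4) → (-117/25, 44/25); (0, -4) → (96/25, 28/25); (-4, 2) → (-4/5, -22/5)
T2 rotate counter-clockwise with cos θ = -12/13, sin θ = -5/13: (17/5, 31/5) → (-49/65, -457/65); (-117/25, 44/25) → (1624/325, 57/325); (96/25, 28/25) → (-1012/325, -816/325); (-4/5, -22/5) → (-62/65, 284/65)
T3 scale by (1, 1/2): (-49/65, -457/65) → (-49/65, -457/130); (1624/325, 57/325) → (1624/325, 57/650); (-1012/325, -816/325) → (-1012/325, -408/325); (-62/65, 284/65) → (-62/65, 142/65)
T4 shear: x ← x − 1/2·y: (-49/65, -457/130) → (261/260, -457/130); (1624/325, 57/650) → (6439/1300, 57/650); (-1012/325, -408/325) → (-808/325, -408/325); (-62/65, 142/65) → (-133/65, 142/65)
T5 scale by (2, -2): (261/260, -457/130) → (261/130, 457/65); (6439/1300, 57/650) → (6439/650, -57/325); (-808/325, -408/325) → (-1616/325, 816/325); (-133/65, 142/65) → (-266/65, -284/65)
T6 scale by (1/2, 1): (261/130, 457/65) → (261/260, 457/65); (6439/650, -57/325) → (6439/1300, -57/325); (-1616/325, 816/325) → (-808/325, 816/325); (-266/65, -284/65) → (-133/65, -284/65)

image vertices: (261/260, 457/65), (6439/1300, -57/325), (-808/325, 816/325), (-133/65, -284/65)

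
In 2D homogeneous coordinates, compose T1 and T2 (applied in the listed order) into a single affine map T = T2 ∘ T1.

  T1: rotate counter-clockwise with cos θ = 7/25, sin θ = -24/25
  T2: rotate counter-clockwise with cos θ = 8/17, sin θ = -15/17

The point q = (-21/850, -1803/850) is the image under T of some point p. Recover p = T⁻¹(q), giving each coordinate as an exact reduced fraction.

p = (3/2, 3/2)

T1 = [7/25 24/25 0; -24/25 7/25 0; 0 0 1]
T2·T1 = [-304/425 297/425 0; -297/425 -304/425 0; 0 0 1]
det M = 1; M⁻¹ = [-304/425 -297/425 0; 297/425 -304/425 0; 0 0 1]
M⁻¹ · (-21/850, -1803/850)ᵀ = (3/2, 3/2)ᵀ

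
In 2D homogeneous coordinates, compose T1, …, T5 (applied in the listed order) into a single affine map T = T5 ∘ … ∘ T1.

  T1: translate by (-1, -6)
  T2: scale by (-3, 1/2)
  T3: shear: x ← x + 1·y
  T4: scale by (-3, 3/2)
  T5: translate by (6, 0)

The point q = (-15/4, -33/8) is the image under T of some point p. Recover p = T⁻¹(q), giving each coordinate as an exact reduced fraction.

T1 = [1 0 -1; 0 1 -6; 0 0 1]
T2·T1 = [-3 0 3; 0 1/2 -3; 0 0 1]
T3·…·T1 = [-3 1/2 0; 0 1/2 -3; 0 0 1]
T4·…·T1 = [9 -3/2 0; 0 3/4 -9/2; 0 0 1]
T5·…·T1 = [9 -3/2 6; 0 3/4 -9/2; 0 0 1]
det M = 27/4; M⁻¹ = [1/9 2/9 1/3; 0 4/3 6; 0 0 1]
M⁻¹ · (-15/4, -33/8)ᵀ = (-1, 1/2)ᵀ

p = (-1, 1/2)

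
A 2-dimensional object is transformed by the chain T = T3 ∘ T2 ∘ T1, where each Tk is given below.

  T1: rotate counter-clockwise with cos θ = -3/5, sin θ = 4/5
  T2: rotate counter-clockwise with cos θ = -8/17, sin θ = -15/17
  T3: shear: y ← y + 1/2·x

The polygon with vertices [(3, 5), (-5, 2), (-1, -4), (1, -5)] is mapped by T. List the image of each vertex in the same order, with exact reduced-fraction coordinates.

T1 rotate counter-clockwise with cos θ = -3/5, sin θ = 4/5: (3, 5) → (-29/5, -3/5); (-5, 2) → (7/5, -26/5); (-1, -4) → (19/5, 8/5); (1, -5) → (17/5, 19/5)
T2 rotate counter-clockwise with cos θ = -8/17, sin θ = -15/17: (-29/5, -3/5) → (11/5, 27/5); (7/5, -26/5) → (-446/85, 103/85); (19/5, 8/5) → (-32/85, -349/85); (17/5, 19/5) → (149/85, -407/85)
T3 shear: y ← y + 1/2·x: (11/5, 27/5) → (11/5, 13/2); (-446/85, 103/85) → (-446/85, -24/17); (-32/85, -349/85) → (-32/85, -73/17); (149/85, -407/85) → (149/85, -133/34)

image vertices: (11/5, 13/2), (-446/85, -24/17), (-32/85, -73/17), (149/85, -133/34)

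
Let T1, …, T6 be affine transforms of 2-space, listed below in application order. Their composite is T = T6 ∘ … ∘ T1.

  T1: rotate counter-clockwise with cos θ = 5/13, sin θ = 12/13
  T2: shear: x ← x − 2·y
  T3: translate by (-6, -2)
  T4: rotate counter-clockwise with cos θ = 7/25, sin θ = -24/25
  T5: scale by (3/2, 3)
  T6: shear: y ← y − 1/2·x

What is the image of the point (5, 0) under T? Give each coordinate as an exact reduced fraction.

T(p) = (-237/130, 10773/260)

T1 rotate counter-clockwise with cos θ = 5/13, sin θ = 12/13: (5, 0) → (25/13, 60/13)
T2 shear: x ← x − 2·y: (25/13, 60/13) → (-95/13, 60/13)
T3 translate by (-6, -2): (-95/13, 60/13) → (-173/13, 34/13)
T4 rotate counter-clockwise with cos θ = 7/25, sin θ = -24/25: (-173/13, 34/13) → (-79/65, 878/65)
T5 scale by (3/2, 3): (-79/65, 878/65) → (-237/130, 2634/65)
T6 shear: y ← y − 1/2·x: (-237/130, 2634/65) → (-237/130, 10773/260)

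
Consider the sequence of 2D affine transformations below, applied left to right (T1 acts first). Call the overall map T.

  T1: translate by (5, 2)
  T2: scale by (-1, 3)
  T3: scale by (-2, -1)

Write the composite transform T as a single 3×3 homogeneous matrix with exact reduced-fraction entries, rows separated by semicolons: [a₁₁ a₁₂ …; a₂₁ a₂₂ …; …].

T = [2 0 10; 0 -3 -6; 0 0 1]

T1 = [1 0 5; 0 1 2; 0 0 1]
T2·T1 = [-1 0 -5; 0 3 6; 0 0 1]
T3·…·T1 = [2 0 10; 0 -3 -6; 0 0 1]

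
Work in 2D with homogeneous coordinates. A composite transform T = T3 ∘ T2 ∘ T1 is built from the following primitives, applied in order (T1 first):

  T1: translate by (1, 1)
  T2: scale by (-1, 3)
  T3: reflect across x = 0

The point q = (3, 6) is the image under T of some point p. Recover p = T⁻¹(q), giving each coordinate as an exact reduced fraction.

T1 = [1 0 1; 0 1 1; 0 0 1]
T2·T1 = [-1 0 -1; 0 3 3; 0 0 1]
T3·…·T1 = [1 0 1; 0 3 3; 0 0 1]
det M = 3; M⁻¹ = [1 0 -1; 0 1/3 -1; 0 0 1]
M⁻¹ · (3, 6)ᵀ = (2, 1)ᵀ

p = (2, 1)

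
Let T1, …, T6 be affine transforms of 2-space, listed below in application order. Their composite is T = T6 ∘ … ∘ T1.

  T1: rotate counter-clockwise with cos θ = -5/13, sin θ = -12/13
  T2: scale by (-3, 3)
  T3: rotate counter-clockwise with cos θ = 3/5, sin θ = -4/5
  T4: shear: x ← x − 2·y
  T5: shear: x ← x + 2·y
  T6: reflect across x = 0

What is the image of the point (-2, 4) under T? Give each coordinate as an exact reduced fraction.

T1 rotate counter-clockwise with cos θ = -5/13, sin θ = -12/13: (-2, 4) → (58/13, 4/13)
T2 scale by (-3, 3): (58/13, 4/13) → (-174/13, 12/13)
T3 rotate counter-clockwise with cos θ = 3/5, sin θ = -4/5: (-174/13, 12/13) → (-474/65, 732/65)
T4 shear: x ← x − 2·y: (-474/65, 732/65) → (-1938/65, 732/65)
T5 shear: x ← x + 2·y: (-1938/65, 732/65) → (-474/65, 732/65)
T6 reflect across x = 0: (-474/65, 732/65) → (474/65, 732/65)

T(p) = (474/65, 732/65)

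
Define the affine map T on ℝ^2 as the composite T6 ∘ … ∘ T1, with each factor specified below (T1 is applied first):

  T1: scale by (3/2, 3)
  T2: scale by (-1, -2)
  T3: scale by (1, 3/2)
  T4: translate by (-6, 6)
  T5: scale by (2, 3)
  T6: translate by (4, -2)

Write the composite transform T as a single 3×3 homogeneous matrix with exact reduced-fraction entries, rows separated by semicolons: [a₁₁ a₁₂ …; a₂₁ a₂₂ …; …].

T = [-3 0 -8; 0 -27 16; 0 0 1]

T1 = [3/2 0 0; 0 3 0; 0 0 1]
T2·T1 = [-3/2 0 0; 0 -6 0; 0 0 1]
T3·…·T1 = [-3/2 0 0; 0 -9 0; 0 0 1]
T4·…·T1 = [-3/2 0 -6; 0 -9 6; 0 0 1]
T5·…·T1 = [-3 0 -12; 0 -27 18; 0 0 1]
T6·…·T1 = [-3 0 -8; 0 -27 16; 0 0 1]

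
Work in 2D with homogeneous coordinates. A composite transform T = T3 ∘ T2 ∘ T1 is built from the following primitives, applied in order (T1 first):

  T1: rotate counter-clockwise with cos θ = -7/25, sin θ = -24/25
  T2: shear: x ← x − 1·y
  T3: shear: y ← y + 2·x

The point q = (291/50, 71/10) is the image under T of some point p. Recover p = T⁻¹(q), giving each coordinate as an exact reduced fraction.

T1 = [-7/25 24/25 0; -24/25 -7/25 0; 0 0 1]
T2·T1 = [17/25 31/25 0; -24/25 -7/25 0; 0 0 1]
T3·…·T1 = [17/25 31/25 0; 2/5 11/5 0; 0 0 1]
det M = 1; M⁻¹ = [11/5 -31/25 0; -2/5 17/25 0; 0 0 1]
M⁻¹ · (291/50, 71/10)ᵀ = (4, 5/2)ᵀ

p = (4, 5/2)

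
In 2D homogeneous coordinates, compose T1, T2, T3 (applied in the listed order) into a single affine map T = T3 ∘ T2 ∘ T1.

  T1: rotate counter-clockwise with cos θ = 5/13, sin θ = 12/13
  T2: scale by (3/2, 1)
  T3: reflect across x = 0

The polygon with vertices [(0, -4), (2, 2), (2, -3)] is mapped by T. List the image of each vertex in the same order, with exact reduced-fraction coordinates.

T1 rotate counter-clockwise with cos θ = 5/13, sin θ = 12/13: (0, -4) → (48/13, -20/13); (2, 2) → (-14/13, 34/13); (2, -3) → (46/13, 9/13)
T2 scale by (3/2, 1): (48/13, -20/13) → (72/13, -20/13); (-14/13, 34/13) → (-21/13, 34/13); (46/13, 9/13) → (69/13, 9/13)
T3 reflect across x = 0: (72/13, -20/13) → (-72/13, -20/13); (-21/13, 34/13) → (21/13, 34/13); (69/13, 9/13) → (-69/13, 9/13)

image vertices: (-72/13, -20/13), (21/13, 34/13), (-69/13, 9/13)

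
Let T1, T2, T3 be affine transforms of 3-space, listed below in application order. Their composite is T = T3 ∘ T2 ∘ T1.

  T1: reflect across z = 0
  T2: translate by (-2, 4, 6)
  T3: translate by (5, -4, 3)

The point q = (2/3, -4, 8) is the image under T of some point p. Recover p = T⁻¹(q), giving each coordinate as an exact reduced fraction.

T1 = [1 0 0 0; 0 1 0 0; 0 0 -1 0; 0 0 0 1]
T2·T1 = [1 0 0 -2; 0 1 0 4; 0 0 -1 6; 0 0 0 1]
T3·…·T1 = [1 0 0 3; 0 1 0 0; 0 0 -1 9; 0 0 0 1]
det M = -1; M⁻¹ = [1 0 0 -3; 0 1 0 0; 0 0 -1 9; 0 0 0 1]
M⁻¹ · (2/3, -4, 8)ᵀ = (-7/3, -4, 1)ᵀ

p = (-7/3, -4, 1)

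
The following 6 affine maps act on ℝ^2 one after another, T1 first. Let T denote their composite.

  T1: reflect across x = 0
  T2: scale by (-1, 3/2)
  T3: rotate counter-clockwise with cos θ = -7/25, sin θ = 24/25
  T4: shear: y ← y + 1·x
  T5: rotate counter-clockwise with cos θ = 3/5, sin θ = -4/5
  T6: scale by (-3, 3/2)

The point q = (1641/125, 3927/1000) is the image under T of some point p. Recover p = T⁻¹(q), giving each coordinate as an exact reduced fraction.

T1 = [-1 0 0; 0 1 0; 0 0 1]
T2·T1 = [1 0 0; 0 3/2 0; 0 0 1]
T3·…·T1 = [-7/25 -36/25 0; 24/25 -21/50 0; 0 0 1]
T4·…·T1 = [-7/25 -36/25 0; 17/25 -93/50 0; 0 0 1]
T5·…·T1 = [47/125 -294/125 0; 79/125 9/250 0; 0 0 1]
T6·…·T1 = [-141/125 882/125 0; 237/250 27/500 0; 0 0 1]
det M = -27/4; M⁻¹ = [-1/125 392/375 0; 158/1125 188/1125 0; 0 0 1]
M⁻¹ · (1641/125, 3927/1000)ᵀ = (4, 5/2)ᵀ

p = (4, 5/2)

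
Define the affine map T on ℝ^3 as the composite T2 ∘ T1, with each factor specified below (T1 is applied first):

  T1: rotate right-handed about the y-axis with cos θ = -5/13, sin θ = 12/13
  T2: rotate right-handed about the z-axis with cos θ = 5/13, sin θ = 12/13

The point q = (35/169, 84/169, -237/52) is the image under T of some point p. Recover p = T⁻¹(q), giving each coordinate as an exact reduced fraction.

T1 = [-5/13 0 12/13 0; 0 1 0 0; -12/13 0 -5/13 0; 0 0 0 1]
T2·T1 = [-25/169 -12/13 60/169 0; -60/169 5/13 144/169 0; -12/13 0 -5/13 0; 0 0 0 1]
det M = 1; M⁻¹ = [-25/169 -60/169 -12/13 0; -12/13 5/13 0 0; 60/169 144/169 -5/13 0; 0 0 0 1]
M⁻¹ · (35/169, 84/169, -237/52)ᵀ = (4, 0, 9/4)ᵀ

p = (4, 0, 9/4)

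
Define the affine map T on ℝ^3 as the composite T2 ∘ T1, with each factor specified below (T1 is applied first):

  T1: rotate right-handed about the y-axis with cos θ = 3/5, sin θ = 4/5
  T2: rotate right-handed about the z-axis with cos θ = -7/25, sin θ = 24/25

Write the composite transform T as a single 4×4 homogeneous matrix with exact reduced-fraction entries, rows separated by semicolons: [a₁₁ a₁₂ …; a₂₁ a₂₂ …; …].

T1 = [3/5 0 4/5 0; 0 1 0 0; -4/5 0 3/5 0; 0 0 0 1]
T2·T1 = [-21/125 -24/25 -28/125 0; 72/125 -7/25 96/125 0; -4/5 0 3/5 0; 0 0 0 1]

T = [-21/125 -24/25 -28/125 0; 72/125 -7/25 96/125 0; -4/5 0 3/5 0; 0 0 0 1]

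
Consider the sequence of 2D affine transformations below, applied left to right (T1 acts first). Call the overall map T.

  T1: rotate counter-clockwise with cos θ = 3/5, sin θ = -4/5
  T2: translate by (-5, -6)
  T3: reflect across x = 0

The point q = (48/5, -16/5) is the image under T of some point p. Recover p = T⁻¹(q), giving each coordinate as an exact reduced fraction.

p = (-5, -2)

T1 = [3/5 4/5 0; -4/5 3/5 0; 0 0 1]
T2·T1 = [3/5 4/5 -5; -4/5 3/5 -6; 0 0 1]
T3·…·T1 = [-3/5 -4/5 5; -4/5 3/5 -6; 0 0 1]
det M = -1; M⁻¹ = [-3/5 -4/5 -9/5; -4/5 3/5 38/5; 0 0 1]
M⁻¹ · (48/5, -16/5)ᵀ = (-5, -2)ᵀ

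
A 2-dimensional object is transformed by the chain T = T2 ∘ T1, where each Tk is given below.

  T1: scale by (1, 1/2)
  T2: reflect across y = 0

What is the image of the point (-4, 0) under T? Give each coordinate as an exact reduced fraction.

T1 scale by (1, 1/2): (-4, 0) → (-4, 0)
T2 reflect across y = 0: (-4, 0) → (-4, 0)

T(p) = (-4, 0)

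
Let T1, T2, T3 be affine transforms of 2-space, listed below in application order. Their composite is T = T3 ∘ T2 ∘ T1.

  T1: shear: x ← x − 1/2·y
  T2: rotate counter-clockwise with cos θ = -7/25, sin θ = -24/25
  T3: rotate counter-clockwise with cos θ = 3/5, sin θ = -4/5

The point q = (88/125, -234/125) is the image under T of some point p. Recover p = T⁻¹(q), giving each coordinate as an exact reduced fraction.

T1 = [1 -1/2 0; 0 1 0; 0 0 1]
T2·T1 = [-7/25 11/10 0; -24/25 1/5 0; 0 0 1]
T3·…·T1 = [-117/125 41/50 0; -44/125 -19/25 0; 0 0 1]
det M = 1; M⁻¹ = [-19/25 -41/50 0; 44/125 -117/125 0; 0 0 1]
M⁻¹ · (88/125, -234/125)ᵀ = (1, 2)ᵀ

p = (1, 2)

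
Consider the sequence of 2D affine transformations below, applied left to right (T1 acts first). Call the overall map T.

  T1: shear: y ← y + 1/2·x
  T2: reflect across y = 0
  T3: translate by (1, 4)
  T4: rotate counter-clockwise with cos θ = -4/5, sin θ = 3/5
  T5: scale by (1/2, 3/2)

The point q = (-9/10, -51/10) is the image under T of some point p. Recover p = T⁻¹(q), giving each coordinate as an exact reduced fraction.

T1 = [1 0 0; 1/2 1 0; 0 0 1]
T2·T1 = [1 0 0; -1/2 -1 0; 0 0 1]
T3·…·T1 = [1 0 1; -1/2 -1 4; 0 0 1]
T4·…·T1 = [-1/2 3/5 -16/5; 1 4/5 -13/5; 0 0 1]
T5·…·T1 = [-1/4 3/10 -8/5; 3/2 6/5 -39/10; 0 0 1]
det M = -3/4; M⁻¹ = [-8/5 2/5 -1; 2 1/3 9/2; 0 0 1]
M⁻¹ · (-9/10, -51/10)ᵀ = (-8/5, 1)ᵀ

p = (-8/5, 1)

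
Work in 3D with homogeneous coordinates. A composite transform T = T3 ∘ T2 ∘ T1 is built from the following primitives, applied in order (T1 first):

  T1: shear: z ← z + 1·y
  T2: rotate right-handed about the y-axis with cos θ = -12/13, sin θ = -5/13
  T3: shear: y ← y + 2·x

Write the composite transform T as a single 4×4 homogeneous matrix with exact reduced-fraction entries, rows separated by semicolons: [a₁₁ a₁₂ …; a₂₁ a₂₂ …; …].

T1 = [1 0 0 0; 0 1 0 0; 0 1 1 0; 0 0 0 1]
T2·T1 = [-12/13 -5/13 -5/13 0; 0 1 0 0; 5/13 -12/13 -12/13 0; 0 0 0 1]
T3·…·T1 = [-12/13 -5/13 -5/13 0; -24/13 3/13 -10/13 0; 5/13 -12/13 -12/13 0; 0 0 0 1]

T = [-12/13 -5/13 -5/13 0; -24/13 3/13 -10/13 0; 5/13 -12/13 -12/13 0; 0 0 0 1]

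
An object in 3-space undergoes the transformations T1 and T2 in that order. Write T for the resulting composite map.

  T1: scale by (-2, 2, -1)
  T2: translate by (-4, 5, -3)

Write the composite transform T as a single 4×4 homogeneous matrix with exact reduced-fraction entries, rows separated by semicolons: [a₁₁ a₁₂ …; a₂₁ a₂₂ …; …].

T = [-2 0 0 -4; 0 2 0 5; 0 0 -1 -3; 0 0 0 1]

T1 = [-2 0 0 0; 0 2 0 0; 0 0 -1 0; 0 0 0 1]
T2·T1 = [-2 0 0 -4; 0 2 0 5; 0 0 -1 -3; 0 0 0 1]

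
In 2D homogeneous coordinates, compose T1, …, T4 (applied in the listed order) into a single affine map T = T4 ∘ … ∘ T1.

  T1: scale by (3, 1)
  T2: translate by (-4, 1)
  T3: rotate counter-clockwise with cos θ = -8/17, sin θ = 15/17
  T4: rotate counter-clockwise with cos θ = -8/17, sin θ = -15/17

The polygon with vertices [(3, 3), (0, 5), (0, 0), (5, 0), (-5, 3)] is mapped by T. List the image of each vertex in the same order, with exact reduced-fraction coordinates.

T1 scale by (3, 1): (3, 3) → (9, 3); (0, 5) → (0, 5); (0, 0) → (0, 0); (5, 0) → (15, 0); (-5, 3) → (-15, 3)
T2 translate by (-4, 1): (9, 3) → (5, 4); (0, 5) → (-4, 6); (0, 0) → (-4, 1); (15, 0) → (11, 1); (-15, 3) → (-19, 4)
T3 rotate counter-clockwise with cos θ = -8/17, sin θ = 15/17: (5, 4) → (-100/17, 43/17); (-4, 6) → (-58/17, -108/17); (-4, 1) → (1, -4); (11, 1) → (-103/17, 157/17); (-19, 4) → (92/17, -317/17)
T4 rotate counter-clockwise with cos θ = -8/17, sin θ = -15/17: (-100/17, 43/17) → (5, 4); (-58/17, -108/17) → (-4, 6); (1, -4) → (-4, 1); (-103/17, 157/17) → (11, 1); (92/17, -317/17) → (-19, 4)

image vertices: (5, 4), (-4, 6), (-4, 1), (11, 1), (-19, 4)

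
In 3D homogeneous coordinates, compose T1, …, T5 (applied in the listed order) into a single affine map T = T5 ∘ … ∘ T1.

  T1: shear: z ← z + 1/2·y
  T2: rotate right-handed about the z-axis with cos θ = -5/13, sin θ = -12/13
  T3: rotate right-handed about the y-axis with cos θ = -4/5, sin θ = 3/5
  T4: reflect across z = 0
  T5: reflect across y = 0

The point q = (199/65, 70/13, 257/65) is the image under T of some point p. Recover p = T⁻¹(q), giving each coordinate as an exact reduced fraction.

p = (5, 2, 4)

T1 = [1 0 0 0; 0 1 0 0; 0 1/2 1 0; 0 0 0 1]
T2·T1 = [-5/13 12/13 0 0; -12/13 -5/13 0 0; 0 1/2 1 0; 0 0 0 1]
T3·…·T1 = [4/13 -57/130 3/5 0; -12/13 -5/13 0 0; 3/13 -62/65 -4/5 0; 0 0 0 1]
T4·…·T1 = [4/13 -57/130 3/5 0; -12/13 -5/13 0 0; -3/13 62/65 4/5 0; 0 0 0 1]
T5·…·T1 = [4/13 -57/130 3/5 0; 12/13 5/13 0 0; -3/13 62/65 4/5 0; 0 0 0 1]
det M = 1; M⁻¹ = [4/13 12/13 -3/13 0; -48/65 5/13 36/65 0; 63/65 -5/26 34/65 0; 0 0 0 1]
M⁻¹ · (199/65, 70/13, 257/65)ᵀ = (5, 2, 4)ᵀ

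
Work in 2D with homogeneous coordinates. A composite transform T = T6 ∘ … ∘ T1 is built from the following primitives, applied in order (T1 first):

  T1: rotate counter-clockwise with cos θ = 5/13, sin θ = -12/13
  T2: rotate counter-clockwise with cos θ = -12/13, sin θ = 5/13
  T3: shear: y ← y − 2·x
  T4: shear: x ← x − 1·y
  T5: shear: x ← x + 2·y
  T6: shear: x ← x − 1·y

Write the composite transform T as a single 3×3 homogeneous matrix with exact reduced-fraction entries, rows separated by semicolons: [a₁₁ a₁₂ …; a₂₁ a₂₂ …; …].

T = [0 -1 0; 1 2 0; 0 0 1]

T1 = [5/13 12/13 0; -12/13 5/13 0; 0 0 1]
T2·T1 = [0 -1 0; 1 0 0; 0 0 1]
T3·…·T1 = [0 -1 0; 1 2 0; 0 0 1]
T4·…·T1 = [-1 -3 0; 1 2 0; 0 0 1]
T5·…·T1 = [1 1 0; 1 2 0; 0 0 1]
T6·…·T1 = [0 -1 0; 1 2 0; 0 0 1]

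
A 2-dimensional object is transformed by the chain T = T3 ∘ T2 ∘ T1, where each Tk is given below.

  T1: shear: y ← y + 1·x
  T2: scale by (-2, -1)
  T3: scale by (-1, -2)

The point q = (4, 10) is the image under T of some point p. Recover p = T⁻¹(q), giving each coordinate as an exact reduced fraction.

T1 = [1 0 0; 1 1 0; 0 0 1]
T2·T1 = [-2 0 0; -1 -1 0; 0 0 1]
T3·…·T1 = [2 0 0; 2 2 0; 0 0 1]
det M = 4; M⁻¹ = [1/2 0 0; -1/2 1/2 0; 0 0 1]
M⁻¹ · (4, 10)ᵀ = (2, 3)ᵀ

p = (2, 3)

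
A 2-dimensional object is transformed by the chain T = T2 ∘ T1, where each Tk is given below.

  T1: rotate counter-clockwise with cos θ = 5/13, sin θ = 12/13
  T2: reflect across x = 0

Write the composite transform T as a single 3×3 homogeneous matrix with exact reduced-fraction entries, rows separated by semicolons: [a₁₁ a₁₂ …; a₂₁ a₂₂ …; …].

T1 = [5/13 -12/13 0; 12/13 5/13 0; 0 0 1]
T2·T1 = [-5/13 12/13 0; 12/13 5/13 0; 0 0 1]

T = [-5/13 12/13 0; 12/13 5/13 0; 0 0 1]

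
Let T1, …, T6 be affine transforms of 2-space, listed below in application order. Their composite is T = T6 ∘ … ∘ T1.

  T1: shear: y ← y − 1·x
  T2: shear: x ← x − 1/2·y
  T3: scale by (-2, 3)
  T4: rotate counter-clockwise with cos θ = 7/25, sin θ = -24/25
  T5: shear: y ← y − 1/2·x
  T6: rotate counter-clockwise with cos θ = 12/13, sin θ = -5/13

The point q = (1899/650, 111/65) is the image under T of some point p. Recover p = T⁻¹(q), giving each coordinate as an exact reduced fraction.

p = (2, 3)

T1 = [1 0 0; -1 1 0; 0 0 1]
T2·T1 = [3/2 -1/2 0; -1 1 0; 0 0 1]
T3·…·T1 = [-3 1 0; -3 3 0; 0 0 1]
T4·…·T1 = [-93/25 79/25 0; 51/25 -3/25 0; 0 0 1]
T5·…·T1 = [-93/25 79/25 0; 39/10 -17/10 0; 0 0 1]
T6·…·T1 = [-1257/650 1471/650 0; 327/65 -181/65 0; 0 0 1]
det M = -6; M⁻¹ = [181/390 1471/3900 0; 109/130 419/1300 0; 0 0 1]
M⁻¹ · (1899/650, 111/65)ᵀ = (2, 3)ᵀ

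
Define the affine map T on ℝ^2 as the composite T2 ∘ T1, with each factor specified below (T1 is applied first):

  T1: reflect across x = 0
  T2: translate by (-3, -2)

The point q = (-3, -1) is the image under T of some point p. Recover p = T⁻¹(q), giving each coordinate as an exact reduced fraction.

T1 = [-1 0 0; 0 1 0; 0 0 1]
T2·T1 = [-1 0 -3; 0 1 -2; 0 0 1]
det M = -1; M⁻¹ = [-1 0 -3; 0 1 2; 0 0 1]
M⁻¹ · (-3, -1)ᵀ = (0, 1)ᵀ

p = (0, 1)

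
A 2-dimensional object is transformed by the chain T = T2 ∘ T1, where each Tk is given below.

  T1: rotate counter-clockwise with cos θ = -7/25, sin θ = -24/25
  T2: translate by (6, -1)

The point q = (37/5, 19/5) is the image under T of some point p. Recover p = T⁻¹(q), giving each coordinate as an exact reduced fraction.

p = (-5, 0)

T1 = [-7/25 24/25 0; -24/25 -7/25 0; 0 0 1]
T2·T1 = [-7/25 24/25 6; -24/25 -7/25 -1; 0 0 1]
det M = 1; M⁻¹ = [-7/25 -24/25 18/25; 24/25 -7/25 -151/25; 0 0 1]
M⁻¹ · (37/5, 19/5)ᵀ = (-5, 0)ᵀ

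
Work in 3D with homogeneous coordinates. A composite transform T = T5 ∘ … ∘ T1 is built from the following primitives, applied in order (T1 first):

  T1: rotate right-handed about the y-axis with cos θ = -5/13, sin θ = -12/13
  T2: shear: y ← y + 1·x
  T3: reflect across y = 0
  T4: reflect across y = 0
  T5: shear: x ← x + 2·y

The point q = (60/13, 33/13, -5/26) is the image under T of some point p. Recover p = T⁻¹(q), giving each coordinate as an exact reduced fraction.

T1 = [-5/13 0 -12/13 0; 0 1 0 0; 12/13 0 -5/13 0; 0 0 0 1]
T2·T1 = [-5/13 0 -12/13 0; -5/13 1 -12/13 0; 12/13 0 -5/13 0; 0 0 0 1]
T3·…·T1 = [-5/13 0 -12/13 0; 5/13 -1 12/13 0; 12/13 0 -5/13 0; 0 0 0 1]
T4·…·T1 = [-5/13 0 -12/13 0; -5/13 1 -12/13 0; 12/13 0 -5/13 0; 0 0 0 1]
T5·…·T1 = [-15/13 2 -36/13 0; -5/13 1 -12/13 0; 12/13 0 -5/13 0; 0 0 0 1]
det M = 1; M⁻¹ = [-5/13 10/13 12/13 0; -1 3 0 0; -12/13 24/13 -5/13 0; 0 0 0 1]
M⁻¹ · (60/13, 33/13, -5/26)ᵀ = (0, 3, 1/2)ᵀ

p = (0, 3, 1/2)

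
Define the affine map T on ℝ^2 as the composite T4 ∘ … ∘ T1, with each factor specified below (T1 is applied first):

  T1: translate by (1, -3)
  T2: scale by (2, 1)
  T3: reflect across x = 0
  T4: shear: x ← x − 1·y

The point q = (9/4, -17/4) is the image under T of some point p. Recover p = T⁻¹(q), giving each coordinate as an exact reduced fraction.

T1 = [1 0 1; 0 1 -3; 0 0 1]
T2·T1 = [2 0 2; 0 1 -3; 0 0 1]
T3·…·T1 = [-2 0 -2; 0 1 -3; 0 0 1]
T4·…·T1 = [-2 -1 1; 0 1 -3; 0 0 1]
det M = -2; M⁻¹ = [-1/2 -1/2 -1; 0 1 3; 0 0 1]
M⁻¹ · (9/4, -17/4)ᵀ = (0, -5/4)ᵀ

p = (0, -5/4)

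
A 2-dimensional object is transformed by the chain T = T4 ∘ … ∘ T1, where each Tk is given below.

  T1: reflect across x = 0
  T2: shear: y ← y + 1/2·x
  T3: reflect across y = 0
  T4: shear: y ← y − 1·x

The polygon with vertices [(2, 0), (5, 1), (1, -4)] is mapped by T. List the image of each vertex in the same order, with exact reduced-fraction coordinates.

T1 reflect across x = 0: (2, 0) → (-2, 0); (5, 1) → (-5, 1); (1, -4) → (-1, -4)
T2 shear: y ← y + 1/2·x: (-2, 0) → (-2, -1); (-5, 1) → (-5, -3/2); (-1, -4) → (-1, -9/2)
T3 reflect across y = 0: (-2, -1) → (-2, 1); (-5, -3/2) → (-5, 3/2); (-1, -9/2) → (-1, 9/2)
T4 shear: y ← y − 1·x: (-2, 1) → (-2, 3); (-5, 3/2) → (-5, 13/2); (-1, 9/2) → (-1, 11/2)

image vertices: (-2, 3), (-5, 13/2), (-1, 11/2)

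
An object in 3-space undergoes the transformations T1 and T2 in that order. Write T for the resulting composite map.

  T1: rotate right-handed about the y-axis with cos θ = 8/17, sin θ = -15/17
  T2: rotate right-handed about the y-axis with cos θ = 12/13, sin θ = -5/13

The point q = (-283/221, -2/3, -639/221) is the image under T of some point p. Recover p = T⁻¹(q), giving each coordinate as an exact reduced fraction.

p = (-3, -2/3, 1)

T1 = [8/17 0 -15/17 0; 0 1 0 0; 15/17 0 8/17 0; 0 0 0 1]
T2·T1 = [21/221 0 -220/221 0; 0 1 0 0; 220/221 0 21/221 0; 0 0 0 1]
det M = 1; M⁻¹ = [21/221 0 220/221 0; 0 1 0 0; -220/221 0 21/221 0; 0 0 0 1]
M⁻¹ · (-283/221, -2/3, -639/221)ᵀ = (-3, -2/3, 1)ᵀ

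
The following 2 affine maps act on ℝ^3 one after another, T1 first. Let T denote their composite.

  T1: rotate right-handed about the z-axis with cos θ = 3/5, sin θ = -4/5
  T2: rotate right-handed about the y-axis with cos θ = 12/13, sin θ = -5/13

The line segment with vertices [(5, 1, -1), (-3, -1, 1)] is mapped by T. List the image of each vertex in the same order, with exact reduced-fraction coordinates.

T1 rotate right-handed about the z-axis with cos θ = 3/5, sin θ = -4/5: (5, 1, -1) → (19/5, -17/5, -1); (-3, -1, 1) → (-13/5, 9/5, 1)
T2 rotate right-handed about the y-axis with cos θ = 12/13, sin θ = -5/13: (19/5, -17/5, -1) → (253/65, -17/5, 7/13); (-13/5, 9/5, 1) → (-181/65, 9/5, -1/13)

image vertices: (253/65, -17/5, 7/13), (-181/65, 9/5, -1/13)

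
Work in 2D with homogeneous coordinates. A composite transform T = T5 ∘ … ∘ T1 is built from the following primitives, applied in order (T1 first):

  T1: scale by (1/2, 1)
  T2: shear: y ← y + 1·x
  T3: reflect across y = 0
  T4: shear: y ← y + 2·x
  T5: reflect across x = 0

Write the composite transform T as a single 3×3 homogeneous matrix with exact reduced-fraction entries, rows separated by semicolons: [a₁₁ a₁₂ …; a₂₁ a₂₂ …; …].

T1 = [1/2 0 0; 0 1 0; 0 0 1]
T2·T1 = [1/2 0 0; 1/2 1 0; 0 0 1]
T3·…·T1 = [1/2 0 0; -1/2 -1 0; 0 0 1]
T4·…·T1 = [1/2 0 0; 1/2 -1 0; 0 0 1]
T5·…·T1 = [-1/2 0 0; 1/2 -1 0; 0 0 1]

T = [-1/2 0 0; 1/2 -1 0; 0 0 1]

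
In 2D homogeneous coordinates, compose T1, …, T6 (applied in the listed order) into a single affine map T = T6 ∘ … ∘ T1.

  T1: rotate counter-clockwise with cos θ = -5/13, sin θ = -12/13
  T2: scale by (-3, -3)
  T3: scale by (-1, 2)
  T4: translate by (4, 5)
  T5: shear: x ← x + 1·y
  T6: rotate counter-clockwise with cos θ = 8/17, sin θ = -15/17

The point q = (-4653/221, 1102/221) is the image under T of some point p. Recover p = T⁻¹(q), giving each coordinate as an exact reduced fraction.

p = (-3, -2)

T1 = [-5/13 12/13 0; -12/13 -5/13 0; 0 0 1]
T2·T1 = [15/13 -36/13 0; 36/13 15/13 0; 0 0 1]
T3·…·T1 = [-15/13 36/13 0; 72/13 30/13 0; 0 0 1]
T4·…·T1 = [-15/13 36/13 4; 72/13 30/13 5; 0 0 1]
T5·…·T1 = [57/13 66/13 9; 72/13 30/13 5; 0 0 1]
T6·…·T1 = [1536/221 978/221 147/17; -279/221 -750/221 -95/17; 0 0 1]
det M = -18; M⁻¹ = [125/663 163/663 -10/39; -31/442 -256/663 -121/78; 0 0 1]
M⁻¹ · (-4653/221, 1102/221)ᵀ = (-3, -2)ᵀ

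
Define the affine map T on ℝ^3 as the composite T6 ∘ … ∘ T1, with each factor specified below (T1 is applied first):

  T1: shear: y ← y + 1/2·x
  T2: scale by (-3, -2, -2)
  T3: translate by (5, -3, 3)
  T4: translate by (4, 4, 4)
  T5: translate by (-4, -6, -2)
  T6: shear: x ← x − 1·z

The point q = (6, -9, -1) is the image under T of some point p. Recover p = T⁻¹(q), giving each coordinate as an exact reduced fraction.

p = (0, 2, 3)

T1 = [1 0 0 0; 1/2 1 0 0; 0 0 1 0; 0 0 0 1]
T2·T1 = [-3 0 0 0; -1 -2 0 0; 0 0 -2 0; 0 0 0 1]
T3·…·T1 = [-3 0 0 5; -1 -2 0 -3; 0 0 -2 3; 0 0 0 1]
T4·…·T1 = [-3 0 0 9; -1 -2 0 1; 0 0 -2 7; 0 0 0 1]
T5·…·T1 = [-3 0 0 5; -1 -2 0 -5; 0 0 -2 5; 0 0 0 1]
T6·…·T1 = [-3 0 2 0; -1 -2 0 -5; 0 0 -2 5; 0 0 0 1]
det M = -12; M⁻¹ = [-1/3 0 -1/3 5/3; 1/6 -1/2 1/6 -10/3; 0 0 -1/2 5/2; 0 0 0 1]
M⁻¹ · (6, -9, -1)ᵀ = (0, 2, 3)ᵀ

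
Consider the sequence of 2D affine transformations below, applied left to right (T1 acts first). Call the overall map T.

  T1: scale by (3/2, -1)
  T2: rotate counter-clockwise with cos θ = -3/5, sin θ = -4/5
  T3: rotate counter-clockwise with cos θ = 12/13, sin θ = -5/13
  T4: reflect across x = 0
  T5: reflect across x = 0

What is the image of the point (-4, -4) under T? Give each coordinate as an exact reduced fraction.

T1 scale by (3/2, -1): (-4, -4) → (-6, 4)
T2 rotate counter-clockwise with cos θ = -3/5, sin θ = -4/5: (-6, 4) → (34/5, 12/5)
T3 rotate counter-clockwise with cos θ = 12/13, sin θ = -5/13: (34/5, 12/5) → (36/5, -2/5)
T4 reflect across x = 0: (36/5, -2/5) → (-36/5, -2/5)
T5 reflect across x = 0: (-36/5, -2/5) → (36/5, -2/5)

T(p) = (36/5, -2/5)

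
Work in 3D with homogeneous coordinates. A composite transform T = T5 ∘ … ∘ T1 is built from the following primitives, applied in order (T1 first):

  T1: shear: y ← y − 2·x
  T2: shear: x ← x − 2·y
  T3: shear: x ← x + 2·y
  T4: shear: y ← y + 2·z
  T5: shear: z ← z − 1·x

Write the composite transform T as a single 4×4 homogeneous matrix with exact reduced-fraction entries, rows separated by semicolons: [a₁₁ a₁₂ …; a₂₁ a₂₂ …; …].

T1 = [1 0 0 0; -2 1 0 0; 0 0 1 0; 0 0 0 1]
T2·T1 = [5 -2 0 0; -2 1 0 0; 0 0 1 0; 0 0 0 1]
T3·…·T1 = [1 0 0 0; -2 1 0 0; 0 0 1 0; 0 0 0 1]
T4·…·T1 = [1 0 0 0; -2 1 2 0; 0 0 1 0; 0 0 0 1]
T5·…·T1 = [1 0 0 0; -2 1 2 0; -1 0 1 0; 0 0 0 1]

T = [1 0 0 0; -2 1 2 0; -1 0 1 0; 0 0 0 1]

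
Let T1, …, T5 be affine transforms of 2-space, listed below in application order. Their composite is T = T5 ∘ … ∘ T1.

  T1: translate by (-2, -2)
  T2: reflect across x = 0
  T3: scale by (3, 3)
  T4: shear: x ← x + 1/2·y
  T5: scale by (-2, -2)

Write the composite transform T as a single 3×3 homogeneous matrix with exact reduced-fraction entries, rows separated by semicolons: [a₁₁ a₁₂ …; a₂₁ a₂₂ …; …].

T1 = [1 0 -2; 0 1 -2; 0 0 1]
T2·T1 = [-1 0 2; 0 1 -2; 0 0 1]
T3·…·T1 = [-3 0 6; 0 3 -6; 0 0 1]
T4·…·T1 = [-3 3/2 3; 0 3 -6; 0 0 1]
T5·…·T1 = [6 -3 -6; 0 -6 12; 0 0 1]

T = [6 -3 -6; 0 -6 12; 0 0 1]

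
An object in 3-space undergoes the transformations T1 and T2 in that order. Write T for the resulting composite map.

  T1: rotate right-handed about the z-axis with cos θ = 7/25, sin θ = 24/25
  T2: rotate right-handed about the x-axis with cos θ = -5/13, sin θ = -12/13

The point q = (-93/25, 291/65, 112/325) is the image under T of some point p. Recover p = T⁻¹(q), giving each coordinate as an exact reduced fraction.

p = (-3, 3, 4)

T1 = [7/25 -24/25 0 0; 24/25 7/25 0 0; 0 0 1 0; 0 0 0 1]
T2·T1 = [7/25 -24/25 0 0; -24/65 -7/65 12/13 0; -288/325 -84/325 -5/13 0; 0 0 0 1]
det M = 1; M⁻¹ = [7/25 -24/65 -288/325 0; -24/25 -7/65 -84/325 0; 0 12/13 -5/13 0; 0 0 0 1]
M⁻¹ · (-93/25, 291/65, 112/325)ᵀ = (-3, 3, 4)ᵀ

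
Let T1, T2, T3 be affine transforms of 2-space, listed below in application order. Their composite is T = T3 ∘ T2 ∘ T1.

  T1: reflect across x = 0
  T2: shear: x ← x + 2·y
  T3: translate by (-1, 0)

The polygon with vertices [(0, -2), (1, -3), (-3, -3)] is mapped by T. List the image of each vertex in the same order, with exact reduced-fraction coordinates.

T1 reflect across x = 0: (0, -2) → (0, -2); (1, -3) → (-1, -3); (-3, -3) → (3, -3)
T2 shear: x ← x + 2·y: (0, -2) → (-4, -2); (-1, -3) → (-7, -3); (3, -3) → (-3, -3)
T3 translate by (-1, 0): (-4, -2) → (-5, -2); (-7, -3) → (-8, -3); (-3, -3) → (-4, -3)

image vertices: (-5, -2), (-8, -3), (-4, -3)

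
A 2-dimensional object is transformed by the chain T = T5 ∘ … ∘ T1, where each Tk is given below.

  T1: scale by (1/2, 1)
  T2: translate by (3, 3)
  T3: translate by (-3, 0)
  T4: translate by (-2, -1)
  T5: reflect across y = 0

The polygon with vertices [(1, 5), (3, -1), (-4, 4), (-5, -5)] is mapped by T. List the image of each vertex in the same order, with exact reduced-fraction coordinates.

T1 scale by (1/2, 1): (1, 5) → (1/2, 5); (3, -1) → (3/2, -1); (-4, 4) → (-2, 4); (-5, -5) → (-5/2, -5)
T2 translate by (3, 3): (1/2, 5) → (7/2, 8); (3/2, -1) → (9/2, 2); (-2, 4) → (1, 7); (-5/2, -5) → (1/2, -2)
T3 translate by (-3, 0): (7/2, 8) → (1/2, 8); (9/2, 2) → (3/2, 2); (1, 7) → (-2, 7); (1/2, -2) → (-5/2, -2)
T4 translate by (-2, -1): (1/2, 8) → (-3/2, 7); (3/2, 2) → (-1/2, 1); (-2, 7) → (-4, 6); (-5/2, -2) → (-9/2, -3)
T5 reflect across y = 0: (-3/2, 7) → (-3/2, -7); (-1/2, 1) → (-1/2, -1); (-4, 6) → (-4, -6); (-9/2, -3) → (-9/2, 3)

image vertices: (-3/2, -7), (-1/2, -1), (-4, -6), (-9/2, 3)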